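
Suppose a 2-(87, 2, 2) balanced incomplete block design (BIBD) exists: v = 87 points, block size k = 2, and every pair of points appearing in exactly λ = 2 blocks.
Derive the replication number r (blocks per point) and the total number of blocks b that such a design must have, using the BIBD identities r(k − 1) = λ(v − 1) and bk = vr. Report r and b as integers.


Any 2-(v, k, λ) BIBD satisfies two necessary conditions:
  (i)  Each point sits in r blocks, and counting incidences through any fixed point gives r(k − 1) = λ(v − 1), so r = λ(v − 1)/(k − 1).
  (ii) Total incidences bk = vr, so b = vr/k.
Step 1: r = λ(v − 1)/(k − 1) = 2·(87 − 1)/(2 − 1) = 2·86/1 = 172/1 = 172.
Step 2: b = vr/k = 87·172/2 = 14964/2 = 7482.
Check integrality: r = 172 ∈ Z ✓, b = 7482 ∈ Z ✓.
(These identities are necessary conditions: they determine r and b for any design with these parameters, but do not by themselves prove that one exists.)

r = 172, b = 7482.


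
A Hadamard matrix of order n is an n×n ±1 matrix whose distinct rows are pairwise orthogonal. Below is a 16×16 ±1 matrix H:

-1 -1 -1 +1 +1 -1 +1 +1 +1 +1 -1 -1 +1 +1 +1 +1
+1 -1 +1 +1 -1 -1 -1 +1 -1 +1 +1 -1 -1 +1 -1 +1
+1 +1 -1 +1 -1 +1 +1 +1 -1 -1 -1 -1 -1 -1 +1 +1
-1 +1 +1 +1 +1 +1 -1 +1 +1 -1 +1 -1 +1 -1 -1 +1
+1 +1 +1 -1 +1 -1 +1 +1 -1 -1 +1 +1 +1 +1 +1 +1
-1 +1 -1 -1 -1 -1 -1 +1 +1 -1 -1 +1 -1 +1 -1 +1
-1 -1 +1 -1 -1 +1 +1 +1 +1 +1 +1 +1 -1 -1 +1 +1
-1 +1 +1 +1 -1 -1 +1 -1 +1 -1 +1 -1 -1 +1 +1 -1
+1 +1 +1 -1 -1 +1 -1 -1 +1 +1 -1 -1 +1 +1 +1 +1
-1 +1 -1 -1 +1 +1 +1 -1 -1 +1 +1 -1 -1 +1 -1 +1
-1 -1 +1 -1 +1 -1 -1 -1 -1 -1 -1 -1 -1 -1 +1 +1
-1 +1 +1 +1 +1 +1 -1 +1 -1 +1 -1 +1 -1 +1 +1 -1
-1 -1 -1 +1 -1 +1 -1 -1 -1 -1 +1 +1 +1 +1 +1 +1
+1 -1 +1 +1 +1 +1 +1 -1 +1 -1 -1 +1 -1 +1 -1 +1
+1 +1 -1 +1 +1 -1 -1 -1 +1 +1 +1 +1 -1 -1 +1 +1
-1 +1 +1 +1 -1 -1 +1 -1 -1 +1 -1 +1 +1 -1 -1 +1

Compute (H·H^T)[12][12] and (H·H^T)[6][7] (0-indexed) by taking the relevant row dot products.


Row 6 of H: [-1, -1, 1, -1, -1, 1, 1, 1, 1, 1, 1, 1, -1, -1, 1, 1].
Row 7 of H: [-1, 1, 1, 1, -1, -1, 1, -1, 1, -1, 1, -1, -1, 1, 1, -1].
Row 12 of H: [-1, -1, -1, 1, -1, 1, -1, -1, -1, -1, 1, 1, 1, 1, 1, 1].
(H·H^T)[12][12] = Σ_j H[12][j]·H[12][j] = (-1)² + (-1)² + (-1)² + (1)² + (-1)² + (1)² + (-1)² + (-1)² + (-1)² + (-1)² + (1)² + (1)² + (1)² + (1)² + (1)² + (1)² = 1 + 1 + 1 + 1 + 1 + 1 + 1 + 1 + 1 + 1 + 1 + 1 + 1 + 1 + 1 + 1 = 16.
(H·H^T)[6][7] = Σ_j H[6][j]·H[7][j] = (-1)·(-1) + (-1)·(1) + (1)·(1) + (-1)·(1) + (-1)·(-1) + (1)·(-1) + (1)·(1) + (1)·(-1) + (1)·(1) + (1)·(-1) + (1)·(1) + (1)·(-1) + (-1)·(-1) + (-1)·(1) + (1)·(1) + (1)·(-1) = 1 + -1 + 1 + -1 + 1 + -1 + 1 + -1 + 1 + -1 + 1 + -1 + 1 + -1 + 1 + -1 = 0.
So rows 6 and 7 are orthogonal; the diagonal entry equals n = 16.

(12,12) entry = 16; (6,7) entry = 0.


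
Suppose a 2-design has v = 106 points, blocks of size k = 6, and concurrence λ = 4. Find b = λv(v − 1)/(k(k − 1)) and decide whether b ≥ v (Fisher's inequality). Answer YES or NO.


r = λ(v − 1)/(k − 1) = 4·105/5 = 84.
b = vr/k = 106·84/6 = 1484.
Fisher's inequality: b ≥ v ⇔ 1484 ≥ 106? YES.

YES


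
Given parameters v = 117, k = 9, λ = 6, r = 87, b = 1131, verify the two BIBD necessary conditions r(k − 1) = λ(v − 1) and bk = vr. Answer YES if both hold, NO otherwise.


Condition (i): r(k − 1) = 87·8 = 696; λ(v − 1) = 6·116 = 696. Match? YES.
Condition (ii): bk = 1131·9 = 10179; vr = 117·87 = 10179. Match? YES.
Both conditions hold? YES.

YES


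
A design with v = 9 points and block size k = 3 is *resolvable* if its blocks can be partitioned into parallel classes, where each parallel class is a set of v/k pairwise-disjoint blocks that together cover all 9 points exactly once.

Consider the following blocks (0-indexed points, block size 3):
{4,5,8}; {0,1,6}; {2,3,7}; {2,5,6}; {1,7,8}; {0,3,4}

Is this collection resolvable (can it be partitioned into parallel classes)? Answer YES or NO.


v = 9, block size k = 3, number of blocks = 6.
For resolvability, blocks must partition into parallel classes of size v/k = 3.
Total blocks must therefore be a multiple of 3: 6 = 3·2 + 0 ⇒ divisible ✓.
Greedy packing gives 2 candidate class(es). Each should be a full parallel class (size 3, covers all 9 points).
  Class 1 (3 blocks): {4,5,8}; {0,1,6}; {2,3,7}. Points covered: [0, 1, 2, 3, 4, 5, 6, 7, 8].
  Class 2 (3 blocks): {2,5,6}; {1,7,8}; {0,3,4}. Points covered: [0, 1, 2, 3, 4, 5, 6, 7, 8].
All classes full (size 3)? YES. All classes cover every point? YES.
Resolvable? YES.

YES


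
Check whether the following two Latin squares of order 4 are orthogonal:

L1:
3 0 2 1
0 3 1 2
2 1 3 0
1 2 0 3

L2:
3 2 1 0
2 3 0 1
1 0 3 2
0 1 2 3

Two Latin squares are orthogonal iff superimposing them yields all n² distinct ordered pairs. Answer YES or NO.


Form the n² = 16 superimposed pairs (L1[i][j], L2[i][j]), row by row (rows and columns indexed from 0):
row 0: (3,3) (0,2) (2,1) (1,0)
row 1: (0,2) (3,3) (1,0) (2,1)
row 2: (2,1) (1,0) (3,3) (0,2)
row 3: (1,0) (2,1) (0,2) (3,3)
Orthogonality requires all 16 pairs distinct.
But the pair (0,2) repeats: cell (0,1) has L1 = 0, L2 = 2, and cell (1,0) has L1 = 0, L2 = 2.
A repeated pair means some other pair never occurs (only 4 distinct pairs out of 16), so the squares are not orthogonal.
Conclusion: NO.

NO


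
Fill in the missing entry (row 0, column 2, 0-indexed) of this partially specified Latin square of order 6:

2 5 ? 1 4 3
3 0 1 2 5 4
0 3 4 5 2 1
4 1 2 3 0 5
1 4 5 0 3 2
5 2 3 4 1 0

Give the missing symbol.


Row 0 contains symbols [1, 2, 3, 4, 5] — missing [0].
Column 2 contains symbols [1, 2, 3, 4, 5] — missing [0].
The missing symbol must appear in both missing sets; intersection = [0].
Therefore the hidden value is 0.

Missing value = 0.


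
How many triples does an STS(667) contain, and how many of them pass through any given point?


An STS(v) is a 2-(v, 3, 1) BIBD: block size k = 3, λ = 1.
Replication: r(k − 1) = λ(v − 1) ⇒ r·2 = 667 − 1 = 666 ⇒ r = 333.
Block count: b = v(v − 1)/6 = 667·666/6 = 444222/6 = 74037.
(Check via bk = vr: 74037·3 = 222111 = 667·333 = 222111 ✓.)

r = 333, b = 74037.


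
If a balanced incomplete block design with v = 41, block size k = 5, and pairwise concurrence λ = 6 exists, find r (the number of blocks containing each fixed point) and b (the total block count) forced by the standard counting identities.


Any 2-(v, k, λ) BIBD satisfies two necessary conditions:
  (i)  Each point sits in r blocks, and counting incidences through any fixed point gives r(k − 1) = λ(v − 1), so r = λ(v − 1)/(k − 1).
  (ii) Total incidences bk = vr, so b = vr/k.
Step 1: r = λ(v − 1)/(k − 1) = 6·(41 − 1)/(5 − 1) = 6·40/4 = 240/4 = 60.
Step 2: b = vr/k = 41·60/5 = 2460/5 = 492.
Check integrality: r = 60 ∈ Z ✓, b = 492 ∈ Z ✓.
(These identities are necessary conditions: they determine r and b for any design with these parameters, but do not by themselves prove that one exists.)

r = 60, b = 492.


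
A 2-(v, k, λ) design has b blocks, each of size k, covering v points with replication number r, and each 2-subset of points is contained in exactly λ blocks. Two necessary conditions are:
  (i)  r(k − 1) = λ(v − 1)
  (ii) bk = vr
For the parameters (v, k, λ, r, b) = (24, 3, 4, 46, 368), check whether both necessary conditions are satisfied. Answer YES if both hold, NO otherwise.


Condition (i): r(k − 1) = 46·2 = 92; λ(v − 1) = 4·23 = 92. Match? YES.
Condition (ii): bk = 368·3 = 1104; vr = 24·46 = 1104. Match? YES.
Both conditions hold? YES.

YES


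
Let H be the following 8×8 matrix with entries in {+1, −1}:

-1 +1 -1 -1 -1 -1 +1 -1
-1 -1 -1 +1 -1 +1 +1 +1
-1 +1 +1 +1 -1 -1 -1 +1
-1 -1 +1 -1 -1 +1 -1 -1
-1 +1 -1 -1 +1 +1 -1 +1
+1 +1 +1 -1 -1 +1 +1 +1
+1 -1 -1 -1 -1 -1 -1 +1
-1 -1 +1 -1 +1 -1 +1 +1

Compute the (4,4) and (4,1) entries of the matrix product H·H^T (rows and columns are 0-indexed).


Row 1 of H: [-1, -1, -1, 1, -1, 1, 1, 1].
Row 4 of H: [-1, 1, -1, -1, 1, 1, -1, 1].
(H·H^T)[4][4] = Σ_j H[4][j]·H[4][j] = (-1)² + (1)² + (-1)² + (-1)² + (1)² + (1)² + (-1)² + (1)² = 1 + 1 + 1 + 1 + 1 + 1 + 1 + 1 = 8.
(H·H^T)[4][1] = Σ_j H[4][j]·H[1][j] = (-1)·(-1) + (1)·(-1) + (-1)·(-1) + (-1)·(1) + (1)·(-1) + (1)·(1) + (-1)·(1) + (1)·(1) = 1 + -1 + 1 + -1 + -1 + 1 + -1 + 1 = 0.
So rows 4 and 1 are orthogonal; the diagonal entry equals n = 8.

(4,4) entry = 8; (4,1) entry = 0.


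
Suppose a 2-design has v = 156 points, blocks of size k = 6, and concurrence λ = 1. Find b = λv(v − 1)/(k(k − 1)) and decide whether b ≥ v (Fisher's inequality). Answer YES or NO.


b = λv(v − 1)/(k(k − 1)) = 1·156·155/(6·5) = 24180/30 = 806.
Compare with v = 156: b ≥ v, so Fisher's inequality holds.

YES


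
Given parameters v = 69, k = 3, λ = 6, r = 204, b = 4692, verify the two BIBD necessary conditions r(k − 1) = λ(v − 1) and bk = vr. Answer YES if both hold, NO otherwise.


Condition (i): r(k − 1) = 204·2 = 408; λ(v − 1) = 6·68 = 408. Match? YES.
Condition (ii): bk = 4692·3 = 14076; vr = 69·204 = 14076. Match? YES.
Both conditions hold? YES.

YES


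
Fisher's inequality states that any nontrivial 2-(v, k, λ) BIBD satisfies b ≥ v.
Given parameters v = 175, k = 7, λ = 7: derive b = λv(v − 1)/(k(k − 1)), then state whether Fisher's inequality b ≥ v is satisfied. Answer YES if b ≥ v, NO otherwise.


b = λv(v − 1)/(k(k − 1)) = 7·175·174/(7·6) = 213150/42 = 5075.
Compare with v = 175: b ≥ v, so Fisher's inequality holds.

YES


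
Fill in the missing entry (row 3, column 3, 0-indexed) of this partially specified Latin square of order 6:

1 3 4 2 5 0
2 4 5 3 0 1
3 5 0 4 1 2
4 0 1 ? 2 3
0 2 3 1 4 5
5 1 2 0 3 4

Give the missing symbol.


Row 3 contains symbols [0, 1, 2, 3, 4] — missing [5].
Column 3 contains symbols [0, 1, 2, 3, 4] — missing [5].
The missing symbol must appear in both missing sets; intersection = [5].
Therefore the hidden value is 5.

Missing value = 5.


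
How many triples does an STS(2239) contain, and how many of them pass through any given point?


An STS(v) is a 2-(v, 3, 1) BIBD: block size k = 3, λ = 1.
Replication: r(k − 1) = λ(v − 1) ⇒ r·2 = 2239 − 1 = 2238 ⇒ r = 1119.
Block count: bk = vr ⇒ b·3 = 2239·1119 = 2505441 ⇒ b = 835147.
(Check via b = v(v − 1)/6 = 2239·2238/6 = 5010882/6 = 835147.)

r = 1119, b = 835147.


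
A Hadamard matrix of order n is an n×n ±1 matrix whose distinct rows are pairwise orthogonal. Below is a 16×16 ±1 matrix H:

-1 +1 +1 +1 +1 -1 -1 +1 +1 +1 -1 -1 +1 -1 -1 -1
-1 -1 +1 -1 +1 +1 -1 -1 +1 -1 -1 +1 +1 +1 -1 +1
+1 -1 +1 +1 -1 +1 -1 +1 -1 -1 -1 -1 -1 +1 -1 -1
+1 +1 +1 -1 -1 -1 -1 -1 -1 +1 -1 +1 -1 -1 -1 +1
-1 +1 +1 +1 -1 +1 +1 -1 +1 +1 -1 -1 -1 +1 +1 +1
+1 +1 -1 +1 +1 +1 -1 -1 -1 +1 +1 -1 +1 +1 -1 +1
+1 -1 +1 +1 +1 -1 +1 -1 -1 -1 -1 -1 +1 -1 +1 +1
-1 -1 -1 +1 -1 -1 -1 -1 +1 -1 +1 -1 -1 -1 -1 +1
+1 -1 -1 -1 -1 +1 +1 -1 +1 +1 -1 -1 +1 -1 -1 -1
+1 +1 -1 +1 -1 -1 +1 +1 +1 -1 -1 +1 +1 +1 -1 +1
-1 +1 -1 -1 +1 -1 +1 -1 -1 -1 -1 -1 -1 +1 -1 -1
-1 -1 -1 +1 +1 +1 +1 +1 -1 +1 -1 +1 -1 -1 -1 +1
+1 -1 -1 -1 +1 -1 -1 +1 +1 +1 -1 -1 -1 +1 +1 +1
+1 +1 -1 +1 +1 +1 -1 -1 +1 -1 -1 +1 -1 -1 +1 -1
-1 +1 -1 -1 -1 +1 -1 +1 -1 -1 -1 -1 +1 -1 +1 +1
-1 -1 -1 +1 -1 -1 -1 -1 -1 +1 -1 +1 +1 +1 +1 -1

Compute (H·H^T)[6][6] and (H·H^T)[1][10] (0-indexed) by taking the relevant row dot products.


Row 1 of H: [-1, -1, 1, -1, 1, 1, -1, -1, 1, -1, -1, 1, 1, 1, -1, 1].
Row 6 of H: [1, -1, 1, 1, 1, -1, 1, -1, -1, -1, -1, -1, 1, -1, 1, 1].
Row 10 of H: [-1, 1, -1, -1, 1, -1, 1, -1, -1, -1, -1, -1, -1, 1, -1, -1].
(H·H^T)[6][6] = Σ_j H[6][j]·H[6][j] = (1)² + (-1)² + (1)² + (1)² + (1)² + (-1)² + (1)² + (-1)² + (-1)² + (-1)² + (-1)² + (-1)² + (1)² + (-1)² + (1)² + (1)² = 1 + 1 + 1 + 1 + 1 + 1 + 1 + 1 + 1 + 1 + 1 + 1 + 1 + 1 + 1 + 1 = 16.
(H·H^T)[1][10] = Σ_j H[1][j]·H[10][j] = (-1)·(-1) + (-1)·(1) + (1)·(-1) + (-1)·(-1) + (1)·(1) + (1)·(-1) + (-1)·(1) + (-1)·(-1) + (1)·(-1) + (-1)·(-1) + (-1)·(-1) + (1)·(-1) + (1)·(-1) + (1)·(1) + (-1)·(-1) + (1)·(-1) = 1 + -1 + -1 + 1 + 1 + -1 + -1 + 1 + -1 + 1 + 1 + -1 + -1 + 1 + 1 + -1 = 0.
So rows 1 and 10 are orthogonal; the diagonal entry equals n = 16.

(6,6) entry = 16; (1,10) entry = 0.


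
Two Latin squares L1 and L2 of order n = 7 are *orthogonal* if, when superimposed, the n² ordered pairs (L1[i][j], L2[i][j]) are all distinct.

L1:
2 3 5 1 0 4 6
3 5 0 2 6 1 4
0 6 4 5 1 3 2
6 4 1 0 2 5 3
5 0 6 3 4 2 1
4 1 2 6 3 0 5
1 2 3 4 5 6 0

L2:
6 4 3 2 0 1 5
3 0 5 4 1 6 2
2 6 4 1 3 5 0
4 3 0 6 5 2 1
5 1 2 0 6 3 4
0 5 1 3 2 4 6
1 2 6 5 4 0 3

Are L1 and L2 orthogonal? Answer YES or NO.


Form the n² = 49 superimposed pairs (L1[i][j], L2[i][j]), row by row (rows and columns indexed from 0):
row 0: (2,6) (3,4) (5,3) (1,2) (0,0) (4,1) (6,5)
row 1: (3,3) (5,0) (0,5) (2,4) (6,1) (1,6) (4,2)
row 2: (0,2) (6,6) (4,4) (5,1) (1,3) (3,5) (2,0)
row 3: (6,4) (4,3) (1,0) (0,6) (2,5) (5,2) (3,1)
row 4: (5,5) (0,1) (6,2) (3,0) (4,6) (2,3) (1,4)
row 5: (4,0) (1,5) (2,1) (6,3) (3,2) (0,4) (5,6)
row 6: (1,1) (2,2) (3,6) (4,5) (5,4) (6,0) (0,3)
Orthogonality requires all 49 pairs distinct.
Check by first coordinate: for each symbol s of L1, list the L2 entries in the n cells where L1 = s; they must all differ.
  L1 = 0: L2 entries (in reading order) 0, 5, 2, 6, 1, 4, 3 — all 7 distinct ✓
  L1 = 1: L2 entries (in reading order) 2, 6, 3, 0, 4, 5, 1 — all 7 distinct ✓
  L1 = 2: L2 entries (in reading order) 6, 4, 0, 5, 3, 1, 2 — all 7 distinct ✓
  L1 = 3: L2 entries (in reading order) 4, 3, 5, 1, 0, 2, 6 — all 7 distinct ✓
  L1 = 4: L2 entries (in reading order) 1, 2, 4, 3, 6, 0, 5 — all 7 distinct ✓
  L1 = 5: L2 entries (in reading order) 3, 0, 1, 2, 5, 6, 4 — all 7 distinct ✓
  L1 = 6: L2 entries (in reading order) 5, 1, 6, 4, 2, 3, 0 — all 7 distinct ✓
Every symbol of L1 meets every symbol of L2 exactly once, so all 49 pairs are distinct (49 of 49).
Conclusion: YES.

YES


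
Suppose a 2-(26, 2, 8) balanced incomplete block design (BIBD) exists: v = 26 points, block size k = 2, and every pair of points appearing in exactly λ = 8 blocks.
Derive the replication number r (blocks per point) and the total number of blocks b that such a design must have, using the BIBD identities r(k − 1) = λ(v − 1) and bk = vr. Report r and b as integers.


Any 2-(v, k, λ) BIBD satisfies two necessary conditions:
  (i)  Each point sits in r blocks, and counting incidences through any fixed point gives r(k − 1) = λ(v − 1), so r = λ(v − 1)/(k − 1).
  (ii) Total incidences bk = vr, so b = vr/k.
Step 1: r = λ(v − 1)/(k − 1) = 8·(26 − 1)/(2 − 1) = 8·25/1 = 200/1 = 200.
Step 2: b = vr/k = 26·200/2 = 5200/2 = 2600.
Check integrality: r = 200 ∈ Z ✓, b = 2600 ∈ Z ✓.
(These identities are necessary conditions: they determine r and b for any design with these parameters, but do not by themselves prove that one exists.)

r = 200, b = 2600.


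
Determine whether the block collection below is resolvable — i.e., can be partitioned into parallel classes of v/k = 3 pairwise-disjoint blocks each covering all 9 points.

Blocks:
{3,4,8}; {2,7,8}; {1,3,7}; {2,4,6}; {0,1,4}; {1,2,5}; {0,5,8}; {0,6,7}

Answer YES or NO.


v = 9, block size k = 3, number of blocks = 8.
For resolvability, blocks must partition into parallel classes of size v/k = 3.
Total blocks must therefore be a multiple of 3: 8 = 3·2 + 2 ⇒ not divisible ✗.
Resolvable? NO.

NO


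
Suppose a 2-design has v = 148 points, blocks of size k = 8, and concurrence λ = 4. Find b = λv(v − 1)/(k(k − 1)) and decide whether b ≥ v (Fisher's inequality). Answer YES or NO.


r = λ(v − 1)/(k − 1) = 4·147/7 = 84.
b = vr/k = 148·84/8 = 1554.
Fisher's inequality: b ≥ v ⇔ 1554 ≥ 148? YES.

YES


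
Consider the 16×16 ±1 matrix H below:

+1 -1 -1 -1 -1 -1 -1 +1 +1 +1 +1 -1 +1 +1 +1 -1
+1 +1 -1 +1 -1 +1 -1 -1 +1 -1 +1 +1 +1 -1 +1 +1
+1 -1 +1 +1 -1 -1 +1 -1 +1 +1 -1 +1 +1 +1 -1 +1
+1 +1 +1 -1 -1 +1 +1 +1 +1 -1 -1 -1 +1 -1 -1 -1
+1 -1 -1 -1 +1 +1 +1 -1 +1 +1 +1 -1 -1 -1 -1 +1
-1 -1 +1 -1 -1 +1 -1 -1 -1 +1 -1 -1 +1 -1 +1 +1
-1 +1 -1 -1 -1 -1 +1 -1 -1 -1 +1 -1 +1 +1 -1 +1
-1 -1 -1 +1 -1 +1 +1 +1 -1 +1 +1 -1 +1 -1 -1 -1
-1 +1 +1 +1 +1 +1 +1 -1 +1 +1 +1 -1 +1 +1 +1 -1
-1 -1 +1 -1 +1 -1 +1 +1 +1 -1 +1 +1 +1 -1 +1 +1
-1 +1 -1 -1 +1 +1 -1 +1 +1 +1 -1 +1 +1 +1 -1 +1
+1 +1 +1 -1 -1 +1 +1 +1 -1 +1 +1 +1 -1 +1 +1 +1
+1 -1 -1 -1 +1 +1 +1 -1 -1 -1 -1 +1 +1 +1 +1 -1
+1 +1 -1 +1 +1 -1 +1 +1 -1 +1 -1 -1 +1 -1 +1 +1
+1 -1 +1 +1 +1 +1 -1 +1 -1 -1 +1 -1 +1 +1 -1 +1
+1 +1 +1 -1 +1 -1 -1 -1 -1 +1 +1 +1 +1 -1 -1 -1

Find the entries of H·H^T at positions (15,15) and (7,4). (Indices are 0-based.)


Row 4 of H: [1, -1, -1, -1, 1, 1, 1, -1, 1, 1, 1, -1, -1, -1, -1, 1].
Row 7 of H: [-1, -1, -1, 1, -1, 1, 1, 1, -1, 1, 1, -1, 1, -1, -1, -1].
Row 15 of H: [1, 1, 1, -1, 1, -1, -1, -1, -1, 1, 1, 1, 1, -1, -1, -1].
(H·H^T)[15][15] = Σ_j H[15][j]·H[15][j] = (1)² + (1)² + (1)² + (-1)² + (1)² + (-1)² + (-1)² + (-1)² + (-1)² + (1)² + (1)² + (1)² + (1)² + (-1)² + (-1)² + (-1)² = 1 + 1 + 1 + 1 + 1 + 1 + 1 + 1 + 1 + 1 + 1 + 1 + 1 + 1 + 1 + 1 = 16.
(H·H^T)[7][4] = Σ_j H[7][j]·H[4][j] = (-1)·(1) + (-1)·(-1) + (-1)·(-1) + (1)·(-1) + (-1)·(1) + (1)·(1) + (1)·(1) + (1)·(-1) + (-1)·(1) + (1)·(1) + (1)·(1) + (-1)·(-1) + (1)·(-1) + (-1)·(-1) + (-1)·(-1) + (-1)·(1) = -1 + 1 + 1 + -1 + -1 + 1 + 1 + -1 + -1 + 1 + 1 + 1 + -1 + 1 + 1 + -1 = 2.
Rows 7 and 4 are not orthogonal (dot product = 2 ≠ 0), so H is not a Hadamard matrix.

(15,15) entry = 16; (7,4) entry = 2.


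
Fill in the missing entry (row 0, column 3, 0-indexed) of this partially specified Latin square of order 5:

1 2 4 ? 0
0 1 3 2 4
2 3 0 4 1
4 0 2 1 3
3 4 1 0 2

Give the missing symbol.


Row 0 contains symbols [0, 1, 2, 4] — missing [3].
Column 3 contains symbols [0, 1, 2, 4] — missing [3].
The missing symbol must appear in both missing sets; intersection = [3].
Therefore the hidden value is 3.

Missing value = 3.


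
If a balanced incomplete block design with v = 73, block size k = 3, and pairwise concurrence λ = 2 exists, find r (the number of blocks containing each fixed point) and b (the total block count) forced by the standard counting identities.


Any 2-(v, k, λ) BIBD satisfies two necessary conditions:
  (i)  Each point sits in r blocks, and counting incidences through any fixed point gives r(k − 1) = λ(v − 1), so r = λ(v − 1)/(k − 1).
  (ii) Total incidences bk = vr, so b = vr/k.
Step 1: r = λ(v − 1)/(k − 1) = 2·(73 − 1)/(3 − 1) = 2·72/2 = 144/2 = 72.
Step 2: b = vr/k = 73·72/3 = 5256/3 = 1752.
Check integrality: r = 72 ∈ Z ✓, b = 1752 ∈ Z ✓.
(These identities are necessary conditions: they determine r and b for any design with these parameters, but do not by themselves prove that one exists.)

r = 72, b = 1752.


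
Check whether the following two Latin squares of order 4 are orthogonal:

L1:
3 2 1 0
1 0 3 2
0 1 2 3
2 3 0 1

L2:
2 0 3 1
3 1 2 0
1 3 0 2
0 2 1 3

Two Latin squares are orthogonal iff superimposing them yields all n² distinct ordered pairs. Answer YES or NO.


Form the n² = 16 superimposed pairs (L1[i][j], L2[i][j]), row by row (rows and columns indexed from 0):
row 0: (3,2) (2,0) (1,3) (0,1)
row 1: (1,3) (0,1) (3,2) (2,0)
row 2: (0,1) (1,3) (2,0) (3,2)
row 3: (2,0) (3,2) (0,1) (1,3)
Orthogonality requires all 16 pairs distinct.
But the pair (1,3) repeats: cell (0,2) has L1 = 1, L2 = 3, and cell (1,0) has L1 = 1, L2 = 3.
A repeated pair means some other pair never occurs (only 4 distinct pairs out of 16), so the squares are not orthogonal.
Conclusion: NO.

NO


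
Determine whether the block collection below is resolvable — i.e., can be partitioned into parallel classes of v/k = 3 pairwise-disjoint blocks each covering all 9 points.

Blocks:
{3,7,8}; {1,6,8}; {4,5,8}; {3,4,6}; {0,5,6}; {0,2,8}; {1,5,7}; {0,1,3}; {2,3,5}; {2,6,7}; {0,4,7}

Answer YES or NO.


v = 9, block size k = 3, number of blocks = 11.
For resolvability, blocks must partition into parallel classes of size v/k = 3.
Total blocks must therefore be a multiple of 3: 11 = 3·3 + 2 ⇒ not divisible ✗.
Resolvable? NO.

NO


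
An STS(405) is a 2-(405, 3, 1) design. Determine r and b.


An STS(v) is a 2-(v, 3, 1) BIBD: block size k = 3, λ = 1.
Replication: r(k − 1) = λ(v − 1) ⇒ r·2 = 405 − 1 = 404 ⇒ r = 202.
Block count: bk = vr ⇒ b·3 = 405·202 = 81810 ⇒ b = 27270.
(Check via b = v(v − 1)/6 = 405·404/6 = 163620/6 = 27270.)

r = 202, b = 27270.


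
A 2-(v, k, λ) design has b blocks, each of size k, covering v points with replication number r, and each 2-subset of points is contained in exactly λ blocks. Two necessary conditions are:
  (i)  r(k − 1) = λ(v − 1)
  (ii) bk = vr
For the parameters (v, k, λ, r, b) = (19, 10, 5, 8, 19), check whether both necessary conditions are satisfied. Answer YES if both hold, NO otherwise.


Condition (i): r(k − 1) = 8·9 = 72; λ(v − 1) = 5·18 = 90. Match? NO.
Condition (ii): bk = 19·10 = 190; vr = 19·8 = 152. Match? NO.
Both conditions hold? NO.

NO


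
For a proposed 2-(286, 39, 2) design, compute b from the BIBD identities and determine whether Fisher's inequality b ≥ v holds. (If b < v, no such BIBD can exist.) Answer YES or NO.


r = λ(v − 1)/(k − 1) = 2·285/38 = 15.
b = vr/k = 286·15/39 = 110.
Fisher's inequality: b ≥ v ⇔ 110 ≥ 286? NO.

NO


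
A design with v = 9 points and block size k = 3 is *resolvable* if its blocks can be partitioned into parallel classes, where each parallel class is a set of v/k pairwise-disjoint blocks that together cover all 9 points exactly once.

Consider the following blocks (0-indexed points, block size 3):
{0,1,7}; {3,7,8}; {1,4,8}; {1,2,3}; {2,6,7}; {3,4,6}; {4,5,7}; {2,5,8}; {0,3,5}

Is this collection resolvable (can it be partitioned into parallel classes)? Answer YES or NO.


v = 9, block size k = 3, number of blocks = 9.
For resolvability, blocks must partition into parallel classes of size v/k = 3.
Total blocks must therefore be a multiple of 3: 9 = 3·3 + 0 ⇒ divisible ✓.
Consider block {3,7,8}. It intersects every other block in the collection, so no parallel class of size 3 can contain it.
Since every block must belong to some parallel class in a resolution, the collection cannot be partitioned into parallel classes.
Resolvable? NO.

NO


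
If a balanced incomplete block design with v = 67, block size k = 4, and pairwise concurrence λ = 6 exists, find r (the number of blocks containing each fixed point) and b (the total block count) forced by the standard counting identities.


Any 2-(v, k, λ) BIBD satisfies two necessary conditions:
  (i)  Each point sits in r blocks, and counting incidences through any fixed point gives r(k − 1) = λ(v − 1), so r = λ(v − 1)/(k − 1).
  (ii) Total incidences bk = vr, so b = vr/k.
Step 1: r = λ(v − 1)/(k − 1) = 6·(67 − 1)/(4 − 1) = 6·66/3 = 396/3 = 132.
Step 2: b = vr/k = 67·132/4 = 8844/4 = 2211.
Check integrality: r = 132 ∈ Z ✓, b = 2211 ∈ Z ✓.
(These identities are necessary conditions: they determine r and b for any design with these parameters, but do not by themselves prove that one exists.)

r = 132, b = 2211.


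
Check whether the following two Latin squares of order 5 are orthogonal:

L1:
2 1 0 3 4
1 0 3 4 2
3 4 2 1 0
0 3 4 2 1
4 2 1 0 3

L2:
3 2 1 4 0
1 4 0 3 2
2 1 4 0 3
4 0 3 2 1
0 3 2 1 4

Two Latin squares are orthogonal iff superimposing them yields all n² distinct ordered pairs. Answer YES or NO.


Form the n² = 25 superimposed pairs (L1[i][j], L2[i][j]), row by row (rows and columns indexed from 0):
row 0: (2,3) (1,2) (0,1) (3,4) (4,0)
row 1: (1,1) (0,4) (3,0) (4,3) (2,2)
row 2: (3,2) (4,1) (2,4) (1,0) (0,3)
row 3: (0,4) (3,0) (4,3) (2,2) (1,1)
row 4: (4,0) (2,3) (1,2) (0,1) (3,4)
Orthogonality requires all 25 pairs distinct.
But the pair (0,4) repeats: cell (1,1) has L1 = 0, L2 = 4, and cell (3,0) has L1 = 0, L2 = 4.
A repeated pair means some other pair never occurs (only 15 distinct pairs out of 25), so the squares are not orthogonal.
Conclusion: NO.

NO


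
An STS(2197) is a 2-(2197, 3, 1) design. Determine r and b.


An STS(v) is a 2-(v, 3, 1) BIBD: block size k = 3, λ = 1.
Replication: r(k − 1) = λ(v − 1) ⇒ r·2 = 2197 − 1 = 2196 ⇒ r = 1098.
Block count: bk = vr ⇒ b·3 = 2197·1098 = 2412306 ⇒ b = 804102.
(Check via b = v(v − 1)/6 = 2197·2196/6 = 4824612/6 = 804102.)

r = 1098, b = 804102.


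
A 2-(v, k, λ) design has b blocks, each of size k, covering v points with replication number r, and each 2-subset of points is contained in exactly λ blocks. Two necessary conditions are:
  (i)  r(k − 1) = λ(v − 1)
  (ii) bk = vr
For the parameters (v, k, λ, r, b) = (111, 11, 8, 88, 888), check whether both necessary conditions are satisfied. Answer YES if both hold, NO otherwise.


Condition (i): r(k − 1) = 88·10 = 880; λ(v − 1) = 8·110 = 880. Match? YES.
Condition (ii): bk = 888·11 = 9768; vr = 111·88 = 9768. Match? YES.
Both conditions hold? YES.

YES


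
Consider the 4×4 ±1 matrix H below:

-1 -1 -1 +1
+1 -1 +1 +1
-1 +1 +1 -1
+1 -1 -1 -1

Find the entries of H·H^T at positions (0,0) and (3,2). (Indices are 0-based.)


Row 0 of H: [-1, -1, -1, 1].
Row 2 of H: [-1, 1, 1, -1].
Row 3 of H: [1, -1, -1, -1].
(H·H^T)[0][0] = Σ_j H[0][j]·H[0][j] = (-1)² + (-1)² + (-1)² + (1)² = 1 + 1 + 1 + 1 = 4.
(H·H^T)[3][2] = Σ_j H[3][j]·H[2][j] = (1)·(-1) + (-1)·(1) + (-1)·(1) + (-1)·(-1) = -1 + -1 + -1 + 1 = -2.
Rows 3 and 2 are not orthogonal (dot product = -2 ≠ 0), so H is not a Hadamard matrix.

(0,0) entry = 4; (3,2) entry = -2.


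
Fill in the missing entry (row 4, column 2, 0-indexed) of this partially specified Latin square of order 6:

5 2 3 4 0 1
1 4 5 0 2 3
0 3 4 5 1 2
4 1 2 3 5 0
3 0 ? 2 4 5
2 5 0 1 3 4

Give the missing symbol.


Row 4 contains symbols [0, 2, 3, 4, 5] — missing [1].
Column 2 contains symbols [0, 2, 3, 4, 5] — missing [1].
The missing symbol must appear in both missing sets; intersection = [1].
Therefore the hidden value is 1.

Missing value = 1.


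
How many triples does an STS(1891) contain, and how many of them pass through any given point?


An STS(v) is a 2-(v, 3, 1) BIBD: block size k = 3, λ = 1.
Replication: r(k − 1) = λ(v − 1) ⇒ r·2 = 1891 − 1 = 1890 ⇒ r = 945.
Block count: bk = vr ⇒ b·3 = 1891·945 = 1786995 ⇒ b = 595665.

r = 945, b = 595665.


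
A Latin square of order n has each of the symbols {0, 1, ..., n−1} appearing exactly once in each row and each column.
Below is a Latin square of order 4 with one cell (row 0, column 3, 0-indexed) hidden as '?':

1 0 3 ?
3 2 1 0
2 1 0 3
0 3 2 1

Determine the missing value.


Row 0 contains symbols [0, 1, 3] — missing [2].
Column 3 contains symbols [0, 1, 3] — missing [2].
The missing symbol must appear in both missing sets; intersection = [2].
Therefore the hidden value is 2.

Missing value = 2.


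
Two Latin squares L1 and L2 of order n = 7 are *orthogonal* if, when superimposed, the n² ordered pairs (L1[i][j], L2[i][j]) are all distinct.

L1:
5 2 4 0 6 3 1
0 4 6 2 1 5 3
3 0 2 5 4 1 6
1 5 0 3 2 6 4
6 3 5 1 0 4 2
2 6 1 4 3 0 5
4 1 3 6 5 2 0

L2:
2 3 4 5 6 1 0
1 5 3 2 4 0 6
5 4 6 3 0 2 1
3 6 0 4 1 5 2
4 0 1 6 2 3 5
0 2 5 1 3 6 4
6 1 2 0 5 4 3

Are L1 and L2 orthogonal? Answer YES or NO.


Form the n² = 49 superimposed pairs (L1[i][j], L2[i][j]), row by row (rows and columns indexed from 0):
row 0: (5,2) (2,3) (4,4) (0,5) (6,6) (3,1) (1,0)
row 1: (0,1) (4,5) (6,3) (2,2) (1,4) (5,0) (3,6)
row 2: (3,5) (0,4) (2,6) (5,3) (4,0) (1,2) (6,1)
row 3: (1,3) (5,6) (0,0) (3,4) (2,1) (6,5) (4,2)
row 4: (6,4) (3,0) (5,1) (1,6) (0,2) (4,3) (2,5)
row 5: (2,0) (6,2) (1,5) (4,1) (3,3) (0,6) (5,4)
row 6: (4,6) (1,1) (3,2) (6,0) (5,5) (2,4) (0,3)
Orthogonality requires all 49 pairs distinct.
Check by first coordinate: for each symbol s of L1, list the L2 entries in the n cells where L1 = s; they must all differ.
  L1 = 0: L2 entries (in reading order) 5, 1, 4, 0, 2, 6, 3 — all 7 distinct ✓
  L1 = 1: L2 entries (in reading order) 0, 4, 2, 3, 6, 5, 1 — all 7 distinct ✓
  L1 = 2: L2 entries (in reading order) 3, 2, 6, 1, 5, 0, 4 — all 7 distinct ✓
  L1 = 3: L2 entries (in reading order) 1, 6, 5, 4, 0, 3, 2 — all 7 distinct ✓
  L1 = 4: L2 entries (in reading order) 4, 5, 0, 2, 3, 1, 6 — all 7 distinct ✓
  L1 = 5: L2 entries (in reading order) 2, 0, 3, 6, 1, 4, 5 — all 7 distinct ✓
  L1 = 6: L2 entries (in reading order) 6, 3, 1, 5, 4, 2, 0 — all 7 distinct ✓
Every symbol of L1 meets every symbol of L2 exactly once, so all 49 pairs are distinct (49 of 49).
Conclusion: YES.

YES


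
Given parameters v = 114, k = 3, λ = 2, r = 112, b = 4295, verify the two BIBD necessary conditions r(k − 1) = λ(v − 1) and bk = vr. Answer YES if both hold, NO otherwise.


Condition (i): r(k − 1) = 112·2 = 224; λ(v − 1) = 2·113 = 226. Match? NO.
Condition (ii): bk = 4295·3 = 12885; vr = 114·112 = 12768. Match? NO.
Both conditions hold? NO.

NO


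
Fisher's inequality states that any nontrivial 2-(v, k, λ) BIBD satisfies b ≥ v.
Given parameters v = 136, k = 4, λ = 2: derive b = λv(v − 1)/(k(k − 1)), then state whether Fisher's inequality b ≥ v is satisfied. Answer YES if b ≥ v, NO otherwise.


b = λv(v − 1)/(k(k − 1)) = 2·136·135/(4·3) = 36720/12 = 3060.
Compare with v = 136: b ≥ v, so Fisher's inequality holds.

YES


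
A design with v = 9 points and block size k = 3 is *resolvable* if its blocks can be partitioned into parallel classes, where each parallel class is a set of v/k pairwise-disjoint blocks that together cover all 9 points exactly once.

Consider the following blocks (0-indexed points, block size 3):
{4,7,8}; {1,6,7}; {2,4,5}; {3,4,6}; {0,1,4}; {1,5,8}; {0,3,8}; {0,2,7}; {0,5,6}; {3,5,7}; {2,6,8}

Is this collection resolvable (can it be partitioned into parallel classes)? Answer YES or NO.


v = 9, block size k = 3, number of blocks = 11.
For resolvability, blocks must partition into parallel classes of size v/k = 3.
Total blocks must therefore be a multiple of 3: 11 = 3·3 + 2 ⇒ not divisible ✗.
Resolvable? NO.

NO


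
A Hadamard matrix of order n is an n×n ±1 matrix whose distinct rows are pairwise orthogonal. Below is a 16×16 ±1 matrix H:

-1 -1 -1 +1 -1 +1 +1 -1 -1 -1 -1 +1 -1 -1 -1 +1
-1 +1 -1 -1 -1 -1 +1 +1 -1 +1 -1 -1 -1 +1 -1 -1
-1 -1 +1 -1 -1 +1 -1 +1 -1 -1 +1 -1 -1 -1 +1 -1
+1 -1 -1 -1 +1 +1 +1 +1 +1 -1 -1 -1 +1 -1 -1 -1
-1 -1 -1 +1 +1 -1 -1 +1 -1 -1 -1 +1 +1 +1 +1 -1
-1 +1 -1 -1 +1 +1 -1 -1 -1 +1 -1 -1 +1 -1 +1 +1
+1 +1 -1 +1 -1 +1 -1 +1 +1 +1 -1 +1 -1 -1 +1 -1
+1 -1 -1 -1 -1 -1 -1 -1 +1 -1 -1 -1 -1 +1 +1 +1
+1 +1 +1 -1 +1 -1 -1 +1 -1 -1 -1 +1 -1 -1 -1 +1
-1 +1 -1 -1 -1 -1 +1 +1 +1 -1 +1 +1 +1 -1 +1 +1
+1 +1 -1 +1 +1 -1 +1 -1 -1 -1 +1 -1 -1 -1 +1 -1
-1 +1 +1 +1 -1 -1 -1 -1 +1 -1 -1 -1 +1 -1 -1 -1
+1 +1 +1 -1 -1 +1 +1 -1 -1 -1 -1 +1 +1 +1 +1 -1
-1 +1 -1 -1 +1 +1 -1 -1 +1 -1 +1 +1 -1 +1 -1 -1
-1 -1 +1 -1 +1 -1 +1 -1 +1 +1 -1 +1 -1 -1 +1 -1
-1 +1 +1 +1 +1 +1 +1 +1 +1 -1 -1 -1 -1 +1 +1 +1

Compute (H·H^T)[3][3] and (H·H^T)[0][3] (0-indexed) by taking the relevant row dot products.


Row 0 of H: [-1, -1, -1, 1, -1, 1, 1, -1, -1, -1, -1, 1, -1, -1, -1, 1].
Row 3 of H: [1, -1, -1, -1, 1, 1, 1, 1, 1, -1, -1, -1, 1, -1, -1, -1].
(H·H^T)[3][3] = Σ_j H[3][j]·H[3][j] = (1)² + (-1)² + (-1)² + (-1)² + (1)² + (1)² + (1)² + (1)² + (1)² + (-1)² + (-1)² + (-1)² + (1)² + (-1)² + (-1)² + (-1)² = 1 + 1 + 1 + 1 + 1 + 1 + 1 + 1 + 1 + 1 + 1 + 1 + 1 + 1 + 1 + 1 = 16.
(H·H^T)[0][3] = Σ_j H[0][j]·H[3][j] = (-1)·(1) + (-1)·(-1) + (-1)·(-1) + (1)·(-1) + (-1)·(1) + (1)·(1) + (1)·(1) + (-1)·(1) + (-1)·(1) + (-1)·(-1) + (-1)·(-1) + (1)·(-1) + (-1)·(1) + (-1)·(-1) + (-1)·(-1) + (1)·(-1) = -1 + 1 + 1 + -1 + -1 + 1 + 1 + -1 + -1 + 1 + 1 + -1 + -1 + 1 + 1 + -1 = 0.
So rows 0 and 3 are orthogonal; the diagonal entry equals n = 16.

(3,3) entry = 16; (0,3) entry = 0.


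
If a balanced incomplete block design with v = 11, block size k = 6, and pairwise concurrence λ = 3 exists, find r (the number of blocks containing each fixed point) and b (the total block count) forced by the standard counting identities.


Any 2-(v, k, λ) BIBD satisfies two necessary conditions:
  (i)  Each point sits in r blocks, and counting incidences through any fixed point gives r(k − 1) = λ(v − 1), so r = λ(v − 1)/(k − 1).
  (ii) Total incidences bk = vr, so b = vr/k.
Step 1: r = λ(v − 1)/(k − 1) = 3·(11 − 1)/(6 − 1) = 3·10/5 = 30/5 = 6.
Step 2: b = vr/k = 11·6/6 = 66/6 = 11.
Check integrality: r = 6 ∈ Z ✓, b = 11 ∈ Z ✓.
(These identities are necessary conditions: they determine r and b for any design with these parameters, but do not by themselves prove that one exists.)

r = 6, b = 11.


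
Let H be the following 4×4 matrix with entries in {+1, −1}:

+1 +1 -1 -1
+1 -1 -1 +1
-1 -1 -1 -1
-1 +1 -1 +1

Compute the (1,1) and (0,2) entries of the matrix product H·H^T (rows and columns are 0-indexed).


Row 0 of H: [1, 1, -1, -1].
Row 1 of H: [1, -1, -1, 1].
Row 2 of H: [-1, -1, -1, -1].
(H·H^T)[1][1] = Σ_j H[1][j]·H[1][j] = (1)² + (-1)² + (-1)² + (1)² = 1 + 1 + 1 + 1 = 4.
(H·H^T)[0][2] = Σ_j H[0][j]·H[2][j] = (1)·(-1) + (1)·(-1) + (-1)·(-1) + (-1)·(-1) = -1 + -1 + 1 + 1 = 0.
So rows 0 and 2 are orthogonal; the diagonal entry equals n = 4.

(1,1) entry = 4; (0,2) entry = 0.


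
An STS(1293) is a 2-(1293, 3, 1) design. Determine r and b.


An STS(v) is a 2-(v, 3, 1) BIBD: block size k = 3, λ = 1.
Replication: r(k − 1) = λ(v − 1) ⇒ r·2 = 1293 − 1 = 1292 ⇒ r = 646.
Block count: b = v(v − 1)/6 = 1293·1292/6 = 1670556/6 = 278426.
(Check via bk = vr: 278426·3 = 835278 = 1293·646 = 835278 ✓.)

r = 646, b = 278426.


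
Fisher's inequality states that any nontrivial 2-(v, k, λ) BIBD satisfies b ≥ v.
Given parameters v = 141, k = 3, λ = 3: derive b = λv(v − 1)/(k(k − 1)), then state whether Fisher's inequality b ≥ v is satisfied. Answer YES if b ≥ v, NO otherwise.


b = λv(v − 1)/(k(k − 1)) = 3·141·140/(3·2) = 59220/6 = 9870.
Compare with v = 141: b ≥ v, so Fisher's inequality holds.

YES


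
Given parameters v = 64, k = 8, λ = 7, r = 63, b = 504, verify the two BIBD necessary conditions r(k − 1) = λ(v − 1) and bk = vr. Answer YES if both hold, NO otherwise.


Condition (i): r(k − 1) = 63·7 = 441; λ(v − 1) = 7·63 = 441. Match? YES.
Condition (ii): bk = 504·8 = 4032; vr = 64·63 = 4032. Match? YES.
Both conditions hold? YES.

YES


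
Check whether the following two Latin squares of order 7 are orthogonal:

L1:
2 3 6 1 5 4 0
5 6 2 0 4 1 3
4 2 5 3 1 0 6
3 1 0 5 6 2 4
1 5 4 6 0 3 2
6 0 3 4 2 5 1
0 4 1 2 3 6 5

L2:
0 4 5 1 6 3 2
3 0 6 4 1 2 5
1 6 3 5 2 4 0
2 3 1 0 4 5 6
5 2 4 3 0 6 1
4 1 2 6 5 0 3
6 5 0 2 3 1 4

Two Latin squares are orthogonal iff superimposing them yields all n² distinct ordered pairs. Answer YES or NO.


Form the n² = 49 superimposed pairs (L1[i][j], L2[i][j]), row by row (rows and columns indexed from 0):
row 0: (2,0) (3,4) (6,5) (1,1) (5,6) (4,3) (0,2)
row 1: (5,3) (6,0) (2,6) (0,4) (4,1) (1,2) (3,5)
row 2: (4,1) (2,6) (5,3) (3,5) (1,2) (0,4) (6,0)
row 3: (3,2) (1,3) (0,1) (5,0) (6,4) (2,5) (4,6)
row 4: (1,5) (5,2) (4,4) (6,3) (0,0) (3,6) (2,1)
row 5: (6,4) (0,1) (3,2) (4,6) (2,5) (5,0) (1,3)
row 6: (0,6) (4,5) (1,0) (2,2) (3,3) (6,1) (5,4)
Orthogonality requires all 49 pairs distinct.
But the pair (4,1) repeats: cell (1,4) has L1 = 4, L2 = 1, and cell (2,0) has L1 = 4, L2 = 1.
A repeated pair means some other pair never occurs (only 35 distinct pairs out of 49), so the squares are not orthogonal.
Conclusion: NO.

NO


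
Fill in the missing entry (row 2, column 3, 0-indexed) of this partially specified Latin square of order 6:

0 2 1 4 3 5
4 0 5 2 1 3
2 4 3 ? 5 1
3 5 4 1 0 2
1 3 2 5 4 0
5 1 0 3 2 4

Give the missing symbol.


Row 2 contains symbols [1, 2, 3, 4, 5] — missing [0].
Column 3 contains symbols [1, 2, 3, 4, 5] — missing [0].
The missing symbol must appear in both missing sets; intersection = [0].
Therefore the hidden value is 0.

Missing value = 0.


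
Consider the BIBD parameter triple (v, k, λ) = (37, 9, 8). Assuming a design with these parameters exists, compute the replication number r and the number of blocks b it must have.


Any 2-(v, k, λ) BIBD satisfies two necessary conditions:
  (i)  Each point sits in r blocks, and counting incidences through any fixed point gives r(k − 1) = λ(v − 1), so r = λ(v − 1)/(k − 1).
  (ii) Total incidences bk = vr, so b = vr/k.
Step 1: r = λ(v − 1)/(k − 1) = 8·(37 − 1)/(9 − 1) = 8·36/8 = 288/8 = 36.
Step 2: b = vr/k = 37·36/9 = 1332/9 = 148.
Check integrality: r = 36 ∈ Z ✓, b = 148 ∈ Z ✓.
(These identities are necessary conditions: they determine r and b for any design with these parameters, but do not by themselves prove that one exists.)

r = 36, b = 148.


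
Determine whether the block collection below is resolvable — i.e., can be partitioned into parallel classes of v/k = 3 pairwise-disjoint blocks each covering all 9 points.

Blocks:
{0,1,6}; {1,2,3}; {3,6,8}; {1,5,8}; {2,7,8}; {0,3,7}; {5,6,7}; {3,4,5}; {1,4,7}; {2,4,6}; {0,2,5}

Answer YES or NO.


v = 9, block size k = 3, number of blocks = 11.
For resolvability, blocks must partition into parallel classes of size v/k = 3.
Total blocks must therefore be a multiple of 3: 11 = 3·3 + 2 ⇒ not divisible ✗.
Resolvable? NO.

NO


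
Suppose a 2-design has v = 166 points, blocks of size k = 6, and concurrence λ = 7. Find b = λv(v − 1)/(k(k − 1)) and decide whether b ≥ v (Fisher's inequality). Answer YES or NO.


r = λ(v − 1)/(k − 1) = 7·165/5 = 231.
b = vr/k = 166·231/6 = 6391.
Fisher's inequality: b ≥ v ⇔ 6391 ≥ 166? YES.

YES


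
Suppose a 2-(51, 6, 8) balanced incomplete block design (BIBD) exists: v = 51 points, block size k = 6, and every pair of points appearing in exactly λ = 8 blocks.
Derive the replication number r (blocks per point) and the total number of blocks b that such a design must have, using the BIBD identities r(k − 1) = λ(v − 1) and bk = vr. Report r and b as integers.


Any 2-(v, k, λ) BIBD satisfies two necessary conditions:
  (i)  Each point sits in r blocks, and counting incidences through any fixed point gives r(k − 1) = λ(v − 1), so r = λ(v − 1)/(k − 1).
  (ii) Total incidences bk = vr, so b = vr/k.
Step 1: r = λ(v − 1)/(k − 1) = 8·(51 − 1)/(6 − 1) = 8·50/5 = 400/5 = 80.
Step 2: b = vr/k = 51·80/6 = 4080/6 = 680.
Check integrality: r = 80 ∈ Z ✓, b = 680 ∈ Z ✓.
(These identities are necessary conditions: they determine r and b for any design with these parameters, but do not by themselves prove that one exists.)

r = 80, b = 680.


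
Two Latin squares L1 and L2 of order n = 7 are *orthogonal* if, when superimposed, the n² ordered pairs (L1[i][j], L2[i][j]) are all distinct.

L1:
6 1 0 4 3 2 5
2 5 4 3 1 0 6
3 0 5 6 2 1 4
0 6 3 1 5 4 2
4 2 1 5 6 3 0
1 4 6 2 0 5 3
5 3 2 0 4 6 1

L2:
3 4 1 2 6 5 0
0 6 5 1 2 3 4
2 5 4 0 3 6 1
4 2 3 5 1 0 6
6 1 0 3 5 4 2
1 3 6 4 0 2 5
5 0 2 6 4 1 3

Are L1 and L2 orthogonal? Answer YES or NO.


Form the n² = 49 superimposed pairs (L1[i][j], L2[i][j]), row by row (rows and columns indexed from 0):
row 0: (6,3) (1,4) (0,1) (4,2) (3,6) (2,5) (5,0)
row 1: (2,0) (5,6) (4,5) (3,1) (1,2) (0,3) (6,4)
row 2: (3,2) (0,5) (5,4) (6,0) (2,3) (1,6) (4,1)
row 3: (0,4) (6,2) (3,3) (1,5) (5,1) (4,0) (2,6)
row 4: (4,6) (2,1) (1,0) (5,3) (6,5) (3,4) (0,2)
row 5: (1,1) (4,3) (6,6) (2,4) (0,0) (5,2) (3,5)
row 6: (5,5) (3,0) (2,2) (0,6) (4,4) (6,1) (1,3)
Orthogonality requires all 49 pairs distinct.
Check by first coordinate: for each symbol s of L1, list the L2 entries in the n cells where L1 = s; they must all differ.
  L1 = 0: L2 entries (in reading order) 1, 3, 5, 4, 2, 0, 6 — all 7 distinct ✓
  L1 = 1: L2 entries (in reading order) 4, 2, 6, 5, 0, 1, 3 — all 7 distinct ✓
  L1 = 2: L2 entries (in reading order) 5, 0, 3, 6, 1, 4, 2 — all 7 distinct ✓
  L1 = 3: L2 entries (in reading order) 6, 1, 2, 3, 4, 5, 0 — all 7 distinct ✓
  L1 = 4: L2 entries (in reading order) 2, 5, 1, 0, 6, 3, 4 — all 7 distinct ✓
  L1 = 5: L2 entries (in reading order) 0, 6, 4, 1, 3, 2, 5 — all 7 distinct ✓
  L1 = 6: L2 entries (in reading order) 3, 4, 0, 2, 5, 6, 1 — all 7 distinct ✓
Every symbol of L1 meets every symbol of L2 exactly once, so all 49 pairs are distinct (49 of 49).
Conclusion: YES.

YES
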